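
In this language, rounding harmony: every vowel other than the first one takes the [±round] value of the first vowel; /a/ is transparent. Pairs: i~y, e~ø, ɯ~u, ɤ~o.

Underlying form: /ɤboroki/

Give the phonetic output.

[ɤbɤrɤki]

/o/ harmonizes with /ɤ/ ([-round]) → [ɤ]
/o/ harmonizes with /ɤ/ ([-round]) → [ɤ]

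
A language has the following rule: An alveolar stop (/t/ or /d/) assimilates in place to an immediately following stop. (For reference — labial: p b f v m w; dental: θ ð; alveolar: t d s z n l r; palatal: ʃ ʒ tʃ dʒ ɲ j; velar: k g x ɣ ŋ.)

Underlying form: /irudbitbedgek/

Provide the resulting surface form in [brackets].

[irubbipbeggek]

/d/ before /b/ (labial) → [b]
/t/ before /b/ (labial) → [p]
/d/ before /g/ (velar) → [g]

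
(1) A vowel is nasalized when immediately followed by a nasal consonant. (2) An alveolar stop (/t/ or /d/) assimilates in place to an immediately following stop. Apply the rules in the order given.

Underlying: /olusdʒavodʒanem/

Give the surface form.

[olusdʒavodʒãnẽm]

Rule 1: /a/ before nasal /n/ → [ã]
Rule 1: /e/ before nasal /m/ → [ẽ]
After rule 1: olusdʒavodʒãnẽm
Rule 2: no segment meets the rule's conditions; no change.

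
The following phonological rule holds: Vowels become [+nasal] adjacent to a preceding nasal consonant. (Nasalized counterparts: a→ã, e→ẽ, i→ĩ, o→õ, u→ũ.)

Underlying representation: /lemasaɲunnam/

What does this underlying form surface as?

[lemãsaɲũnnãm]

/a/ after nasal /m/ → [ã]
/u/ after nasal /ɲ/ → [ũ]
/a/ after nasal /n/ → [ã]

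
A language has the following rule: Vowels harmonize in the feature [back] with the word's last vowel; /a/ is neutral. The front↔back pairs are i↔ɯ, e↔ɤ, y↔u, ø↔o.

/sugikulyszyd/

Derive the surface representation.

/u/ harmonizes with /y/ ([-back]) → [y]
/u/ harmonizes with /y/ ([-back]) → [y]

[sygikylyszyd]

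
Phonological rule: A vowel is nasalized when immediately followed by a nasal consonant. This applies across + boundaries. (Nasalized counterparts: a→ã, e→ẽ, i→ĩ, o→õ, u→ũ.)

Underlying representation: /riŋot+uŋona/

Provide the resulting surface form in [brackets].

[rĩŋot+ũŋõna]

/i/ before nasal /ŋ/ → [ĩ]
/u/ before nasal /ŋ/ → [ũ]
/o/ before nasal /n/ → [õ]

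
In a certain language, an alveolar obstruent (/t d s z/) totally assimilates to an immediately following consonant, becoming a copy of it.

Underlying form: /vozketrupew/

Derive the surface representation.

/z/ before /k/ → [k] (total assimilation)
/t/ before /r/ → [r] (total assimilation)

[vokkerrupew]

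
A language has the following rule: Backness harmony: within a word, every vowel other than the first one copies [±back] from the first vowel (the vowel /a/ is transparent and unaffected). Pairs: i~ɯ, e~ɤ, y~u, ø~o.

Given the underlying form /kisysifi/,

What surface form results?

no segment meets the rule's conditions; no change.

[kisysifi]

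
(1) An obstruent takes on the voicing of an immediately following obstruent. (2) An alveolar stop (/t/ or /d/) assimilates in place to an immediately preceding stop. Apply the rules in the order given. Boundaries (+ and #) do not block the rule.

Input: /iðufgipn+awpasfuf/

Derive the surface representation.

[iðuvgipn+awpasfuf]

Rule 1: /f/ before /g/ (voiced) → [v]
After rule 1: iðuvgipn+awpasfuf
Rule 2: no segment meets the rule's conditions; no change.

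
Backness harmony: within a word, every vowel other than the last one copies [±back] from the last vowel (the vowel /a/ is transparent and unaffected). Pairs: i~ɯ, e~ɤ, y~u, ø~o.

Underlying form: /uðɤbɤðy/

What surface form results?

/u/ harmonizes with /y/ ([-back]) → [y]
/ɤ/ harmonizes with /y/ ([-back]) → [e]
/ɤ/ harmonizes with /y/ ([-back]) → [e]

[yðebeðy]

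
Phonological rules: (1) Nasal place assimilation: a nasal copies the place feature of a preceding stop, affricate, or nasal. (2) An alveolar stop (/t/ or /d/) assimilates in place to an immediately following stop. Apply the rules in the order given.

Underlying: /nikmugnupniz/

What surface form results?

Rule 1: /m/ after /k/ (velar) → [ŋ]
Rule 1: /n/ after /g/ (velar) → [ŋ]
Rule 1: /n/ after /p/ (labial) → [m]
After rule 1: nikŋugŋupmiz
Rule 2: no segment meets the rule's conditions; no change.

[nikŋugŋupmiz]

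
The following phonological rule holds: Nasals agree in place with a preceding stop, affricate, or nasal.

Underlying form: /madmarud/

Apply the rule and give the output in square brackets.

/m/ after /d/ (alveolar) → [n]

[madnarud]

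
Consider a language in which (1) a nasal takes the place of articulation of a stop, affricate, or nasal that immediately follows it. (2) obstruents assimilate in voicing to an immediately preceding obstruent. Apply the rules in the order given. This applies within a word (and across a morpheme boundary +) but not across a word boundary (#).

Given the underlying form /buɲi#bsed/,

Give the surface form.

[buɲi#bzed]

Rule 1: no segment meets the rule's conditions; no change.
After rule 1: buɲi#bsed
Rule 2: /s/ after /b/ (voiced) → [z]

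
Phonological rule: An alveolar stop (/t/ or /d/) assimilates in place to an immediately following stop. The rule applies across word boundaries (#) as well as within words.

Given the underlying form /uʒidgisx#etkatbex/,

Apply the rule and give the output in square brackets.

[uʒiggisx#ekkapbex]

/d/ before /g/ (velar) → [g]
/t/ before /k/ (velar) → [k]
/t/ before /b/ (labial) → [p]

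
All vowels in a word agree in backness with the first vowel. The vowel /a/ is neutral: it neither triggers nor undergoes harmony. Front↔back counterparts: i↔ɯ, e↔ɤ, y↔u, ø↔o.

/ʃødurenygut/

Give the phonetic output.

[ʃødyrenygyt]

/u/ harmonizes with /ø/ ([-back]) → [y]
/u/ harmonizes with /ø/ ([-back]) → [y]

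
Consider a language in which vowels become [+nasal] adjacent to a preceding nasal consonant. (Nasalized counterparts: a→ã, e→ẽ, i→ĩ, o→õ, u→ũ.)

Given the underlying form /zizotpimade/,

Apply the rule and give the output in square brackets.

/a/ after nasal /m/ → [ã]

[zizotpimãde]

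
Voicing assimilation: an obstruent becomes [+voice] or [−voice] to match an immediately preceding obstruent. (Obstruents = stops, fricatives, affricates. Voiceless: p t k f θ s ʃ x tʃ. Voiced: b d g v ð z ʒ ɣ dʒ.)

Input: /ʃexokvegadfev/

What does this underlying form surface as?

/v/ after /k/ (voiceless) → [f]
/f/ after /d/ (voiced) → [v]

[ʃexokfegadvev]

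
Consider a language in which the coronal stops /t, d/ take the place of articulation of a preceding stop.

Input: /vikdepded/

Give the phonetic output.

[vikgepbed]

/d/ after /k/ (velar) → [g]
/d/ after /p/ (labial) → [b]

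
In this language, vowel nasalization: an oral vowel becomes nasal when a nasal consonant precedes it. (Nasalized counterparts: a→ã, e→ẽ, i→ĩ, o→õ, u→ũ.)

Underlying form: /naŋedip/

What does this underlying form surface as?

[nãŋẽdip]

/a/ after nasal /n/ → [ã]
/e/ after nasal /ŋ/ → [ẽ]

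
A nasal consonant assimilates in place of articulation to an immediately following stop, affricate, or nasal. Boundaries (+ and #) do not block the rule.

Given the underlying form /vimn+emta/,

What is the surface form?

/m/ before /n/ (alveolar) → [n]
/m/ before /t/ (alveolar) → [n]

[vinn+enta]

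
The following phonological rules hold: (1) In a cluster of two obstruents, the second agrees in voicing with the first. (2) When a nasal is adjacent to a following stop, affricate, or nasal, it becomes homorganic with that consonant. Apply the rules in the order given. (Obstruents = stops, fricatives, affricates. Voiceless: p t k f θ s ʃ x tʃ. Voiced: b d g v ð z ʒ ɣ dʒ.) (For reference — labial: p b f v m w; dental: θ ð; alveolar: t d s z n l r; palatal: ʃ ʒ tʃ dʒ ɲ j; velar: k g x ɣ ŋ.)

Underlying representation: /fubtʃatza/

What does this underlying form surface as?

[fubdʒatsa]

Rule 1: /tʃ/ after /b/ (voiced) → [dʒ]
Rule 1: /z/ after /t/ (voiceless) → [s]
After rule 1: fubdʒatsa
Rule 2: no segment meets the rule's conditions; no change.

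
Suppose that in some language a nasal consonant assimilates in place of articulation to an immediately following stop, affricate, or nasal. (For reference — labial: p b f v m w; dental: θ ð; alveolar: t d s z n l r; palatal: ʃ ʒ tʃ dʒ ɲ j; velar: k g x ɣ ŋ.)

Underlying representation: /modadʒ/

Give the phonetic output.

no segment meets the rule's conditions; no change.

[modadʒ]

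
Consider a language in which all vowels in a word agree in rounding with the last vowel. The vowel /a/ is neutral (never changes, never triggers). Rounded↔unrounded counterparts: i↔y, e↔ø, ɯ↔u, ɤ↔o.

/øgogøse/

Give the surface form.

[egɤgese]

/ø/ harmonizes with /e/ ([-round]) → [e]
/o/ harmonizes with /e/ ([-round]) → [ɤ]
/ø/ harmonizes with /e/ ([-round]) → [e]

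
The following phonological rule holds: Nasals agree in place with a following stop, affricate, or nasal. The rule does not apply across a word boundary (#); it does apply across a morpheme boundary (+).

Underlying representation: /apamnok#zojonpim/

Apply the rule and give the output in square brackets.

/m/ before /n/ (alveolar) → [n]
/n/ before /p/ (labial) → [m]

[apannok#zojompim]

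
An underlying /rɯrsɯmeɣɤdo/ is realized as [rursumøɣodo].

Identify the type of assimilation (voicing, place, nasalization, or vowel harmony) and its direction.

/ɯ/→[u] /ɯ/→[u] /e/→[ø] /ɤ/→[o].
Vowels agree with the last vowel, so the harmony is regressive.

vowel harmony, regressive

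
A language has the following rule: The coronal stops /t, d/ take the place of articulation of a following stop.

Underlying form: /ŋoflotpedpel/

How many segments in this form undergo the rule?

/t/ before /p/ (labial) → [p]
/d/ before /p/ (labial) → [b]
2 segments change.

2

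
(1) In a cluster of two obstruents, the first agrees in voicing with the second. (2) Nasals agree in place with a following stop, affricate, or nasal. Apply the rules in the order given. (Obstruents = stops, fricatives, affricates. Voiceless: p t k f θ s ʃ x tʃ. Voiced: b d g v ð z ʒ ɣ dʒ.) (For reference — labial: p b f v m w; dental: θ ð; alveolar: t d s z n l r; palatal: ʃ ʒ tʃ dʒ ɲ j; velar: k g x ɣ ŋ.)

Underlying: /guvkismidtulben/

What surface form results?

[gufkismittulben]

Rule 1: /v/ before /k/ (voiceless) → [f]
Rule 1: /d/ before /t/ (voiceless) → [t]
After rule 1: gufkismittulben
Rule 2: no segment meets the rule's conditions; no change.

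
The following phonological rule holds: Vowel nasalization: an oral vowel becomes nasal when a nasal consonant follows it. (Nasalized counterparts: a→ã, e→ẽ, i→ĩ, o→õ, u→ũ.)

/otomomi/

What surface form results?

/o/ before nasal /m/ → [õ]
/o/ before nasal /m/ → [õ]

[otõmõmi]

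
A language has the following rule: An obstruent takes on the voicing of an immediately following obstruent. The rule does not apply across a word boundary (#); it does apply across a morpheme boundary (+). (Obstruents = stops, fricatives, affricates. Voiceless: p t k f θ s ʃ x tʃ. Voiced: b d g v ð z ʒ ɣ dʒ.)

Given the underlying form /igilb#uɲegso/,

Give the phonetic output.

[igilb#uɲekso]

/g/ before /s/ (voiceless) → [k]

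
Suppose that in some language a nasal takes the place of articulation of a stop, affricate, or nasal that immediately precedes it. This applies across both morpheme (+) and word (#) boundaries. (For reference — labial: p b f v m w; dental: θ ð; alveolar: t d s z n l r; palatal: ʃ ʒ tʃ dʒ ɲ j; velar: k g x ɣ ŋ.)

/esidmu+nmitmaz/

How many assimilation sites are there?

3

/m/ after /d/ (alveolar) → [n]
/m/ after /n/ (alveolar) → [n]
/m/ after /t/ (alveolar) → [n]
3 segments change.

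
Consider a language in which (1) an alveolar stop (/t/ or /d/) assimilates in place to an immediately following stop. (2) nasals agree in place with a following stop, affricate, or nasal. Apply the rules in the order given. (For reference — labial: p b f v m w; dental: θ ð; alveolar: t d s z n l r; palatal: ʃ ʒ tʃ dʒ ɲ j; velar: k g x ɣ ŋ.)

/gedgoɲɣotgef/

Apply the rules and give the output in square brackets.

Rule 1: /d/ before /g/ (velar) → [g]
Rule 1: /t/ before /g/ (velar) → [k]
After rule 1: geggoɲɣokgef
Rule 2: no segment meets the rule's conditions; no change.

[geggoɲɣokgef]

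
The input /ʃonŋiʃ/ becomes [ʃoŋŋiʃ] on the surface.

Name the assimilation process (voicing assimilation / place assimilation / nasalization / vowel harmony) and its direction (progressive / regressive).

place assimilation, regressive

/n/→[ŋ].
Each target copies a feature from the following segment, so the direction is regressive.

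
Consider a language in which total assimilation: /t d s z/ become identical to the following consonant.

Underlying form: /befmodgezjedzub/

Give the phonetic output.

/d/ before /g/ → [g] (total assimilation)
/z/ before /j/ → [j] (total assimilation)
/d/ before /z/ → [z] (total assimilation)

[befmoggejjezzub]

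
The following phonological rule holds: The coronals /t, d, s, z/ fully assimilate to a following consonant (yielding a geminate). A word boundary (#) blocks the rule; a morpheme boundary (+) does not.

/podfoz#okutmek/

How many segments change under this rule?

2

/d/ before /f/ → [f] (total assimilation)
/t/ before /m/ → [m] (total assimilation)
2 segments change.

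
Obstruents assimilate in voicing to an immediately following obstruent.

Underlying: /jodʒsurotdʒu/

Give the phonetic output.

[jotʃsuroddʒu]

/dʒ/ before /s/ (voiceless) → [tʃ]
/t/ before /dʒ/ (voiced) → [d]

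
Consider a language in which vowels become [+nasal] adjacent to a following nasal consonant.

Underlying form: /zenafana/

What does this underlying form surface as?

[zẽnafãna]

/e/ before nasal /n/ → [ẽ]
/a/ before nasal /n/ → [ã]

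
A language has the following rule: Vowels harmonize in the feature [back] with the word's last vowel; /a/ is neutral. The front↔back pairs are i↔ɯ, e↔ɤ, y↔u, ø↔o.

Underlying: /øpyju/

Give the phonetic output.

[opuju]

/ø/ harmonizes with /u/ ([+back]) → [o]
/y/ harmonizes with /u/ ([+back]) → [u]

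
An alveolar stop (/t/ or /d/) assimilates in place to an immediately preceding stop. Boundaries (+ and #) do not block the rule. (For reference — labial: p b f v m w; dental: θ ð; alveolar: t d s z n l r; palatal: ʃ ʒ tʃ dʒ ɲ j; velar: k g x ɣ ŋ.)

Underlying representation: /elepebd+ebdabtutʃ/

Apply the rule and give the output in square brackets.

/d/ after /b/ (labial) → [b]
/d/ after /b/ (labial) → [b]
/t/ after /b/ (labial) → [p]

[elepebb+ebbabputʃ]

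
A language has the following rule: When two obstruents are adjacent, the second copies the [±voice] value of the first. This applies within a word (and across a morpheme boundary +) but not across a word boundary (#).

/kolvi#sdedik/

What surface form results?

/d/ after /s/ (voiceless) → [t]

[kolvi#stedik]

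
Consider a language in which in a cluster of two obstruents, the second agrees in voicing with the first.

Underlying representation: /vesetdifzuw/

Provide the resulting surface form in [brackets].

[vesettifsuw]

/d/ after /t/ (voiceless) → [t]
/z/ after /f/ (voiceless) → [s]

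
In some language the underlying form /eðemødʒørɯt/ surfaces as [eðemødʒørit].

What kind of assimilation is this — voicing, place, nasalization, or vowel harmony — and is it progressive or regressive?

/ɯ/→[i].
Vowels agree with the first vowel, so the harmony is progressive.

vowel harmony, progressive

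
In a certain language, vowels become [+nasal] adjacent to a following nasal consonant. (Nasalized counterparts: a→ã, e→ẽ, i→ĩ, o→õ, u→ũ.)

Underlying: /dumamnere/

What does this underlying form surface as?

[dũmãmnere]

/u/ before nasal /m/ → [ũ]
/a/ before nasal /m/ → [ã]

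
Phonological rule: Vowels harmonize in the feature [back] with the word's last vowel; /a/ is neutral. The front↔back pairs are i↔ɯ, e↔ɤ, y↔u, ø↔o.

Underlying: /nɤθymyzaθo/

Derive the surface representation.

[nɤθumuzaθo]

/y/ harmonizes with /o/ ([+back]) → [u]
/y/ harmonizes with /o/ ([+back]) → [u]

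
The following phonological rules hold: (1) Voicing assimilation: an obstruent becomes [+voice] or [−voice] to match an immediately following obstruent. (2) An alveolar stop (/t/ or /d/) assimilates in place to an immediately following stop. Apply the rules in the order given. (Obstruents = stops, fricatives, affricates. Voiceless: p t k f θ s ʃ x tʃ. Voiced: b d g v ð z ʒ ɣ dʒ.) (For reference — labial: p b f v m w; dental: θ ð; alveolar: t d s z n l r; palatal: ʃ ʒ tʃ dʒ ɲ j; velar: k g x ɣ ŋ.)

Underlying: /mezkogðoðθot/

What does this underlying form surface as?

Rule 1: /z/ before /k/ (voiceless) → [s]
Rule 1: /ð/ before /θ/ (voiceless) → [θ]
After rule 1: meskogðoθθot
Rule 2: no segment meets the rule's conditions; no change.

[meskogðoθθot]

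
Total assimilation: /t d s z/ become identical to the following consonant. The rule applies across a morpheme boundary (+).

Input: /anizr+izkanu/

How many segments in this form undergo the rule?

/z/ before /r/ → [r] (total assimilation)
/z/ before /k/ → [k] (total assimilation)
2 segments change.

2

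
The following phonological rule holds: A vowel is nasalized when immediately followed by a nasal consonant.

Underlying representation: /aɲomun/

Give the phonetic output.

[ãɲõmũn]

/a/ before nasal /ɲ/ → [ã]
/o/ before nasal /m/ → [õ]
/u/ before nasal /n/ → [ũ]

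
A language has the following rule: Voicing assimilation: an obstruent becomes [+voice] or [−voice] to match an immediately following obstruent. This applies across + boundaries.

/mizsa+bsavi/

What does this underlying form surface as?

/z/ before /s/ (voiceless) → [s]
/b/ before /s/ (voiceless) → [p]

[missa+psavi]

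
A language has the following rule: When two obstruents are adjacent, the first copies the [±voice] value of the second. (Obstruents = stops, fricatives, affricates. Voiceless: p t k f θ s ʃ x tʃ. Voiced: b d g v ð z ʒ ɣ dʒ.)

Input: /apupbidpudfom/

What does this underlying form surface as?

[apubbitputfom]

/p/ before /b/ (voiced) → [b]
/d/ before /p/ (voiceless) → [t]
/d/ before /f/ (voiceless) → [t]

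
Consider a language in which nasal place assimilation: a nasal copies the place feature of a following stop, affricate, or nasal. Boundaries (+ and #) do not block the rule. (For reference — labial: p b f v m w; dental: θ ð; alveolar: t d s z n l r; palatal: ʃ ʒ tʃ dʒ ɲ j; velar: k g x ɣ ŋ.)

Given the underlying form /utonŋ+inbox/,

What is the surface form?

[utoŋŋ+imbox]

/n/ before /ŋ/ (velar) → [ŋ]
/n/ before /b/ (labial) → [m]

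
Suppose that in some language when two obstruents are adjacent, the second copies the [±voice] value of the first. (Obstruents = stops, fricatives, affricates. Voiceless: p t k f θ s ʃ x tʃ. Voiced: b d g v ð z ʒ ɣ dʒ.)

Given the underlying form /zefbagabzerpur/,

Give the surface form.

/b/ after /f/ (voiceless) → [p]

[zefpagabzerpur]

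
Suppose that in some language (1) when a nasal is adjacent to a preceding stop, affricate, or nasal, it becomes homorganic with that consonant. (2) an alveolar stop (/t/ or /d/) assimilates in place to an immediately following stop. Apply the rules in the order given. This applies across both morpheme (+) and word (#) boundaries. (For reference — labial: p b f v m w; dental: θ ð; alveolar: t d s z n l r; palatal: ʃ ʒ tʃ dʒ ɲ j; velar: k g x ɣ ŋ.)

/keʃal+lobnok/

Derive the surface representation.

Rule 1: /n/ after /b/ (labial) → [m]
After rule 1: keʃal+lobmok
Rule 2: no segment meets the rule's conditions; no change.

[keʃal+lobmok]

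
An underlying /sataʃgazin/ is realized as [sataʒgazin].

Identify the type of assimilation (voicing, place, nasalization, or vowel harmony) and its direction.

/ʃ/→[ʒ].
Each target copies a feature from the following segment, so the direction is regressive.

voicing assimilation, regressive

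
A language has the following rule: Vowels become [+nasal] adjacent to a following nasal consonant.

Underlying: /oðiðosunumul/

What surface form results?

/u/ before nasal /n/ → [ũ]
/u/ before nasal /m/ → [ũ]

[oðiðosũnũmul]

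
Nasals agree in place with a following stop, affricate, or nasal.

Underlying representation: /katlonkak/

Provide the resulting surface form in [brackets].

/n/ before /k/ (velar) → [ŋ]

[katloŋkak]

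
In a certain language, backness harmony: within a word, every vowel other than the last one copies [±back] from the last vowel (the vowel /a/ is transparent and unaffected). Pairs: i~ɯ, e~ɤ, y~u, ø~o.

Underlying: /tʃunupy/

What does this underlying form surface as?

/u/ harmonizes with /y/ ([-back]) → [y]
/u/ harmonizes with /y/ ([-back]) → [y]

[tʃynypy]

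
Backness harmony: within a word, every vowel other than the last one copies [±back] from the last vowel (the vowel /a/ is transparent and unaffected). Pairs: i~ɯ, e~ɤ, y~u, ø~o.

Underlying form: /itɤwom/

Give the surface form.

[ɯtɤwom]

/i/ harmonizes with /o/ ([+back]) → [ɯ]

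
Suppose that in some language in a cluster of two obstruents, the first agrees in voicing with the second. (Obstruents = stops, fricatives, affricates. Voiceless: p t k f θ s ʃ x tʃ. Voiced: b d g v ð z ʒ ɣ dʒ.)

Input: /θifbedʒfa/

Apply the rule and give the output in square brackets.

/f/ before /b/ (voiced) → [v]
/dʒ/ before /f/ (voiceless) → [tʃ]

[θivbetʃfa]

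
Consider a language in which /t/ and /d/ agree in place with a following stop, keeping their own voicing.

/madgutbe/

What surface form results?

/d/ before /g/ (velar) → [g]
/t/ before /b/ (labial) → [p]

[maggupbe]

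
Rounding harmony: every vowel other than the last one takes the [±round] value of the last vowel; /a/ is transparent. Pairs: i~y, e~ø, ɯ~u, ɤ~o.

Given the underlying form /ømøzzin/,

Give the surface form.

[emezzin]

/ø/ harmonizes with /i/ ([-round]) → [e]
/ø/ harmonizes with /i/ ([-round]) → [e]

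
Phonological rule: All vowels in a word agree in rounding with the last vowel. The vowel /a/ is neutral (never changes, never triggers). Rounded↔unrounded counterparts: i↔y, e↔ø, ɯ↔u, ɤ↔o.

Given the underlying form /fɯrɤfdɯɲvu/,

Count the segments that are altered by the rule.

3

/ɯ/ harmonizes with /u/ ([+round]) → [u]
/ɤ/ harmonizes with /u/ ([+round]) → [o]
/ɯ/ harmonizes with /u/ ([+round]) → [u]
3 segments change.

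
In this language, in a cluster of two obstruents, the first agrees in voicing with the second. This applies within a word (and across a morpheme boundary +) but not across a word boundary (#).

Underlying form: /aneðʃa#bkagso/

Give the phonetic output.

[aneθʃa#pkakso]

/ð/ before /ʃ/ (voiceless) → [θ]
/b/ before /k/ (voiceless) → [p]
/g/ before /s/ (voiceless) → [k]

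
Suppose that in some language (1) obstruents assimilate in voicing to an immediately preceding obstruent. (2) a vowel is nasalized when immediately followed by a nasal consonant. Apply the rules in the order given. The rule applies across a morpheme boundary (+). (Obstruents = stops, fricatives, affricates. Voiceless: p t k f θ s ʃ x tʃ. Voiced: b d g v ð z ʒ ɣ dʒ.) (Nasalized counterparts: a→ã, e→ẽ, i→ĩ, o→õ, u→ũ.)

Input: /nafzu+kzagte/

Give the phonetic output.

[nafsu+ksagde]

Rule 1: /z/ after /f/ (voiceless) → [s]
Rule 1: /z/ after /k/ (voiceless) → [s]
Rule 1: /t/ after /g/ (voiced) → [d]
After rule 1: nafsu+ksagde
Rule 2: no segment meets the rule's conditions; no change.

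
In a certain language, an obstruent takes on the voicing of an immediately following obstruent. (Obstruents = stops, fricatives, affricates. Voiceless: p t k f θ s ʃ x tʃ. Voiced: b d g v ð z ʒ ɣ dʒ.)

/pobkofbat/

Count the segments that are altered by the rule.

2

/b/ before /k/ (voiceless) → [p]
/f/ before /b/ (voiced) → [v]
2 segments change.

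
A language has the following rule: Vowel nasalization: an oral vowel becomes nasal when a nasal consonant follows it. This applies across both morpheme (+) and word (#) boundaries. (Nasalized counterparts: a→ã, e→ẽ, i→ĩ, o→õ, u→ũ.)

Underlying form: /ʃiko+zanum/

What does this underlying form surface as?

[ʃiko+zãnũm]

/a/ before nasal /n/ → [ã]
/u/ before nasal /m/ → [ũ]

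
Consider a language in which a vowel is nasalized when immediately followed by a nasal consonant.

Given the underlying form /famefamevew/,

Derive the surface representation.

/a/ before nasal /m/ → [ã]
/a/ before nasal /m/ → [ã]

[fãmefãmevew]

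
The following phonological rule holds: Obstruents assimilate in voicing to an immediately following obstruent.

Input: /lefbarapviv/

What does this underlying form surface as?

[levbarabviv]

/f/ before /b/ (voiced) → [v]
/p/ before /v/ (voiced) → [b]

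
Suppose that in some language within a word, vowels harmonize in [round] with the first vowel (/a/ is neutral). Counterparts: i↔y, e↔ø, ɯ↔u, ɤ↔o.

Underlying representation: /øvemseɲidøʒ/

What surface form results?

/e/ harmonizes with /ø/ ([+round]) → [ø]
/e/ harmonizes with /ø/ ([+round]) → [ø]
/i/ harmonizes with /ø/ ([+round]) → [y]

[øvømsøɲydøʒ]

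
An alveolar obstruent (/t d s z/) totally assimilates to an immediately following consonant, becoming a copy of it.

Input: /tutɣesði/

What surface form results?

[tuɣɣeðði]

/t/ before /ɣ/ → [ɣ] (total assimilation)
/s/ before /ð/ → [ð] (total assimilation)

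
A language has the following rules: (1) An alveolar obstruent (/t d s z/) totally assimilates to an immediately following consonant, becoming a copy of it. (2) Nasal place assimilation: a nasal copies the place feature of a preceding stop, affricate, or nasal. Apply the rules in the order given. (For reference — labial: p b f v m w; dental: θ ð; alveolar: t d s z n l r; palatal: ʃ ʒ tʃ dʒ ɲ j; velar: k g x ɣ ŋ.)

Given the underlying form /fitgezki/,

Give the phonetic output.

Rule 1: /t/ before /g/ → [g] (total assimilation)
Rule 1: /z/ before /k/ → [k] (total assimilation)
After rule 1: figgekki
Rule 2: no segment meets the rule's conditions; no change.

[figgekki]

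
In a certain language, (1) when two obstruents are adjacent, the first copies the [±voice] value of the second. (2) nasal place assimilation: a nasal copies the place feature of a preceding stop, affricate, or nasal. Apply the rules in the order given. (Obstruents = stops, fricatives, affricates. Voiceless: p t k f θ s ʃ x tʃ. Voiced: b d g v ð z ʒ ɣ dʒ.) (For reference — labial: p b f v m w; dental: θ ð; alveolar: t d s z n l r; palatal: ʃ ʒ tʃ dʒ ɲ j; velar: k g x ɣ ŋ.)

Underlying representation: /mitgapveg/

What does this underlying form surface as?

[midgabveg]

Rule 1: /t/ before /g/ (voiced) → [d]
Rule 1: /p/ before /v/ (voiced) → [b]
After rule 1: midgabveg
Rule 2: no segment meets the rule's conditions; no change.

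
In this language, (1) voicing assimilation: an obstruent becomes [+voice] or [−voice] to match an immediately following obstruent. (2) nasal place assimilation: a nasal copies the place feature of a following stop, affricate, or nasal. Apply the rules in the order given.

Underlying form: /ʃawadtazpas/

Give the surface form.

Rule 1: /d/ before /t/ (voiceless) → [t]
Rule 1: /z/ before /p/ (voiceless) → [s]
After rule 1: ʃawattaspas
Rule 2: no segment meets the rule's conditions; no change.

[ʃawattaspas]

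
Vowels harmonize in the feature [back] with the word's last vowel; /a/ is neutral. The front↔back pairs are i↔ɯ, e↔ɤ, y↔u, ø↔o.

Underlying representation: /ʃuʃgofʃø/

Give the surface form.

/u/ harmonizes with /ø/ ([-back]) → [y]
/o/ harmonizes with /ø/ ([-back]) → [ø]

[ʃyʃgøfʃø]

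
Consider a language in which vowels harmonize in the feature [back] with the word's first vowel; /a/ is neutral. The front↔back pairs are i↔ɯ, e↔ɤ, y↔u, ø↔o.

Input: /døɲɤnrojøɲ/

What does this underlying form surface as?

[døɲenrøjøɲ]

/ɤ/ harmonizes with /ø/ ([-back]) → [e]
/o/ harmonizes with /ø/ ([-back]) → [ø]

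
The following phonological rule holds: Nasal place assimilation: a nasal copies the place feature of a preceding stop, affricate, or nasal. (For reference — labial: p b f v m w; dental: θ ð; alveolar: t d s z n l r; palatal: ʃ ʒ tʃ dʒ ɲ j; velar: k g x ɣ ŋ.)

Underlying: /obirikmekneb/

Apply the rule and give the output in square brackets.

[obirikŋekŋeb]

/m/ after /k/ (velar) → [ŋ]
/n/ after /k/ (velar) → [ŋ]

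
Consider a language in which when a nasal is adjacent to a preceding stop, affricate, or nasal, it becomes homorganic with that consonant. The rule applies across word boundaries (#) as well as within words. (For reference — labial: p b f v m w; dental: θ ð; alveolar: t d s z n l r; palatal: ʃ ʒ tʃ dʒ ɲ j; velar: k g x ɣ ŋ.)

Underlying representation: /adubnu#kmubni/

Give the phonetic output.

/n/ after /b/ (labial) → [m]
/m/ after /k/ (velar) → [ŋ]
/n/ after /b/ (labial) → [m]

[adubmu#kŋubmi]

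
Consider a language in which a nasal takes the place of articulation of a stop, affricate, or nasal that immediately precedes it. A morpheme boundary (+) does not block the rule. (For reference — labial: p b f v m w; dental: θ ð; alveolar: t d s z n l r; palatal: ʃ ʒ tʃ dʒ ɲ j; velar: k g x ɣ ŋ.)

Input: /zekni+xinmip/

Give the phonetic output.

/n/ after /k/ (velar) → [ŋ]
/m/ after /n/ (alveolar) → [n]

[zekŋi+xinnip]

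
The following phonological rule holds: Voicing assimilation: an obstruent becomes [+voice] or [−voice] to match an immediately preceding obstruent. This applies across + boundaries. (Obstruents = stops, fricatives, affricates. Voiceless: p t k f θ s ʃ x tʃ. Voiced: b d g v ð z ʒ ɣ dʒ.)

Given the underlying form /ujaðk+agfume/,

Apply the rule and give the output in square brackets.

[ujaðg+agvume]

/k/ after /ð/ (voiced) → [g]
/f/ after /g/ (voiced) → [v]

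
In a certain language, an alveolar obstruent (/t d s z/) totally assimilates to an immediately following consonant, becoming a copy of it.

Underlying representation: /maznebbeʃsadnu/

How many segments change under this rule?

2

/z/ before /n/ → [n] (total assimilation)
/d/ before /n/ → [n] (total assimilation)
2 segments change.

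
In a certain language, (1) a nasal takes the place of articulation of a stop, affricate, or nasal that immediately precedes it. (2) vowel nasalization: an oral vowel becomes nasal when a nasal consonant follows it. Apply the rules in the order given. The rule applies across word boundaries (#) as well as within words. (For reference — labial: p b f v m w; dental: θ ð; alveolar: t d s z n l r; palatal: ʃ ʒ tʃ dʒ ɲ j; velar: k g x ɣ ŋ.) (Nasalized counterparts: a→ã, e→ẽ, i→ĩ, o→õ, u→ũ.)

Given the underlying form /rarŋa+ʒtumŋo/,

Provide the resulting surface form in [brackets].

[rarŋa+ʒtũmmo]

Rule 1: /ŋ/ after /m/ (labial) → [m]
After rule 1: rarŋa+ʒtummo
Rule 2: /u/ before nasal /m/ → [ũ]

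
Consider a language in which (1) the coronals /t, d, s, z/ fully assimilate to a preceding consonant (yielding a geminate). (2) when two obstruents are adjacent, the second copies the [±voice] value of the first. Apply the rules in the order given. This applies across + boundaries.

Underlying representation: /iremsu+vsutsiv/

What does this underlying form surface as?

Rule 1: /s/ after /m/ → [m] (total assimilation)
Rule 1: /s/ after /v/ → [v] (total assimilation)
Rule 1: /s/ after /t/ → [t] (total assimilation)
After rule 1: iremmu+vvuttiv
Rule 2: no segment meets the rule's conditions; no change.

[iremmu+vvuttiv]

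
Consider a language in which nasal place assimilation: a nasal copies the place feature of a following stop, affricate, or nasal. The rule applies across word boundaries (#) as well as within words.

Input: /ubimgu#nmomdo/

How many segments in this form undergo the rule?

3

/m/ before /g/ (velar) → [ŋ]
/n/ before /m/ (labial) → [m]
/m/ before /d/ (alveolar) → [n]
3 segments change.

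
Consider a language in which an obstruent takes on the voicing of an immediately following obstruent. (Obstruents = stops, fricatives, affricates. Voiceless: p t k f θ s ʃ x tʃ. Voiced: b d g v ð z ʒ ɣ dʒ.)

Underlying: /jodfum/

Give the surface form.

/d/ before /f/ (voiceless) → [t]

[jotfum]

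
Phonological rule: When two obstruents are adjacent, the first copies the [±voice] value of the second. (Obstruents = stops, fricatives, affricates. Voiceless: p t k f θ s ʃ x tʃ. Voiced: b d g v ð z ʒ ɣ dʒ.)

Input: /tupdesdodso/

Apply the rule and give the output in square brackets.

/p/ before /d/ (voiced) → [b]
/s/ before /d/ (voiced) → [z]
/d/ before /s/ (voiceless) → [t]

[tubdezdotso]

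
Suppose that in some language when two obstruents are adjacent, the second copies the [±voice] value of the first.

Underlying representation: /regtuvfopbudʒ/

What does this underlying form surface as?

[regduvvoppudʒ]

/t/ after /g/ (voiced) → [d]
/f/ after /v/ (voiced) → [v]
/b/ after /p/ (voiceless) → [p]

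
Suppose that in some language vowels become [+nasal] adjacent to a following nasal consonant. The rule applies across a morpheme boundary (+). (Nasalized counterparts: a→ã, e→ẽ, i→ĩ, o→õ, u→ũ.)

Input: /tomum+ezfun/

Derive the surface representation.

[tõmũm+ezfũn]

/o/ before nasal /m/ → [õ]
/u/ before nasal /m/ → [ũ]
/u/ before nasal /n/ → [ũ]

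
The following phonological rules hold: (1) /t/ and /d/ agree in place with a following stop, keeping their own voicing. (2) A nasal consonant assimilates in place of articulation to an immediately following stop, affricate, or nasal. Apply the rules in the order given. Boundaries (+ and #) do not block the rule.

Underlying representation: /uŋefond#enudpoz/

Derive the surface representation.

Rule 1: /d/ before /p/ (labial) → [b]
After rule 1: uŋefond#enubpoz
Rule 2: no segment meets the rule's conditions; no change.

[uŋefond#enubpoz]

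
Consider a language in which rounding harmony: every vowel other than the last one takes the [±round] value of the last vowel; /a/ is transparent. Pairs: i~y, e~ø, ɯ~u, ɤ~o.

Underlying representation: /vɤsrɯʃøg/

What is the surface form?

[vosruʃøg]

/ɤ/ harmonizes with /ø/ ([+round]) → [o]
/ɯ/ harmonizes with /ø/ ([+round]) → [u]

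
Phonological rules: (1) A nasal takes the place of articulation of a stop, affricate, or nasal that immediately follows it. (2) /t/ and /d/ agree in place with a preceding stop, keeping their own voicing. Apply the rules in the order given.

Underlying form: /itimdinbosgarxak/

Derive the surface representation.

Rule 1: /m/ before /d/ (alveolar) → [n]
Rule 1: /n/ before /b/ (labial) → [m]
After rule 1: itindimbosgarxak
Rule 2: no segment meets the rule's conditions; no change.

[itindimbosgarxak]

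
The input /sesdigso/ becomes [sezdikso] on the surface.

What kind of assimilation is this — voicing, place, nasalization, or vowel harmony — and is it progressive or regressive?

/s/→[z] /g/→[k].
Each target copies a feature from the following segment, so the direction is regressive.

voicing assimilation, regressive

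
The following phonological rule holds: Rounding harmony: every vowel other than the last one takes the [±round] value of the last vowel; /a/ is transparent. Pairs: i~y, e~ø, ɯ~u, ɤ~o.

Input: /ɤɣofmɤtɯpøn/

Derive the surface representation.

/ɤ/ harmonizes with /ø/ ([+round]) → [o]
/ɤ/ harmonizes with /ø/ ([+round]) → [o]
/ɯ/ harmonizes with /ø/ ([+round]) → [u]

[oɣofmotupøn]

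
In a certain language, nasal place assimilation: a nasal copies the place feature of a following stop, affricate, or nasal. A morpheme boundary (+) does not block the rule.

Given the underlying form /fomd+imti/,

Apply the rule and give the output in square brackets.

[fond+inti]

/m/ before /d/ (alveolar) → [n]
/m/ before /t/ (alveolar) → [n]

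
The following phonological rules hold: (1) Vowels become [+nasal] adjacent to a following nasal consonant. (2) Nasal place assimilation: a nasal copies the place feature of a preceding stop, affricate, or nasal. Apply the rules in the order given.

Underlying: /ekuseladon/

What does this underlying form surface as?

[ekuseladõn]

Rule 1: /o/ before nasal /n/ → [õ]
After rule 1: ekuseladõn
Rule 2: no segment meets the rule's conditions; no change.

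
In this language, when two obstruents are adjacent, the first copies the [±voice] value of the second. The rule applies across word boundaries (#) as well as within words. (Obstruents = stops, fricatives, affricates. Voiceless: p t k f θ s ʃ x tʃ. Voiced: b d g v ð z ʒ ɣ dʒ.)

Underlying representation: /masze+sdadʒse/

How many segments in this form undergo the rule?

/s/ before /z/ (voiced) → [z]
/s/ before /d/ (voiced) → [z]
/dʒ/ before /s/ (voiceless) → [tʃ]
3 segments change.

3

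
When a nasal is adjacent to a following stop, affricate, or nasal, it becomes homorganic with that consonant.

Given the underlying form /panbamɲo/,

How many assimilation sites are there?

2

/n/ before /b/ (labial) → [m]
/m/ before /ɲ/ (palatal) → [ɲ]
2 segments change.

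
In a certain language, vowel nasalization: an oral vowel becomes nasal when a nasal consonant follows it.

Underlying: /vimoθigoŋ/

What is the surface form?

[vĩmoθigõŋ]

/i/ before nasal /m/ → [ĩ]
/o/ before nasal /ŋ/ → [õ]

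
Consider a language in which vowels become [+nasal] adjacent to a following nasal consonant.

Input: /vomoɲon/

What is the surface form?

[võmõɲõn]

/o/ before nasal /m/ → [õ]
/o/ before nasal /ɲ/ → [õ]
/o/ before nasal /n/ → [õ]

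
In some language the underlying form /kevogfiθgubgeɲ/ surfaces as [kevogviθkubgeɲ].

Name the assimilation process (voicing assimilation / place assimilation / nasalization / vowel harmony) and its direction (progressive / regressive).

voicing assimilation, progressive

/f/→[v] /g/→[k].
Each target copies a feature from the preceding segment, so the direction is progressive.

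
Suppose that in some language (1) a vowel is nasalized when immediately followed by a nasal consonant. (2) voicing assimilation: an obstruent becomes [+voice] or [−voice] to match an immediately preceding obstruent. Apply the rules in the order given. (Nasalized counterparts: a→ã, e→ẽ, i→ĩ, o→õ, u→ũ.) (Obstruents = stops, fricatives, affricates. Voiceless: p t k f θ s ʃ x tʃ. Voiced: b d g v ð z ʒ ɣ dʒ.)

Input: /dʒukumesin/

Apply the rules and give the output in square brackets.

[dʒukũmesĩn]

Rule 1: /u/ before nasal /m/ → [ũ]
Rule 1: /i/ before nasal /n/ → [ĩ]
After rule 1: dʒukũmesĩn
Rule 2: no segment meets the rule's conditions; no change.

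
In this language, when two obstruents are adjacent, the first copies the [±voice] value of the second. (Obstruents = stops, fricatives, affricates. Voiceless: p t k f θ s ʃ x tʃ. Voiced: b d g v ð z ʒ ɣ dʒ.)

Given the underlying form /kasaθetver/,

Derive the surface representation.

[kasaθedver]

/t/ before /v/ (voiced) → [d]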